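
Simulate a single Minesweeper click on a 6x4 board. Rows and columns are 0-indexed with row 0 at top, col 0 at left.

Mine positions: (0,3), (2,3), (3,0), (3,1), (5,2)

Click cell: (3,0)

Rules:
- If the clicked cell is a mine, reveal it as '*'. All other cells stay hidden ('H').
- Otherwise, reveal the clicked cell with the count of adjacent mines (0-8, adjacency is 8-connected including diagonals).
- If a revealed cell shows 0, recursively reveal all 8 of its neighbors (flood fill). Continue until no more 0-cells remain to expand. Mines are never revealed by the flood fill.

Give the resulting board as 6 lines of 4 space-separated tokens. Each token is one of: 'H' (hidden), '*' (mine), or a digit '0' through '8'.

H H H H
H H H H
H H H H
* H H H
H H H H
H H H H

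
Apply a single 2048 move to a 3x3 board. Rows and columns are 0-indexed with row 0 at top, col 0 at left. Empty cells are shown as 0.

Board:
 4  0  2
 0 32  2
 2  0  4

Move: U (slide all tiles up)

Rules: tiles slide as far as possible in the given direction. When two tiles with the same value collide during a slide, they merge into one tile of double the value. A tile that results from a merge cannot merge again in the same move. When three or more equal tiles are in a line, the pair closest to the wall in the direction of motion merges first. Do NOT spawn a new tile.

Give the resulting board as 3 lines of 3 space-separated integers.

Slide up:
col 0: [4, 0, 2] -> [4, 2, 0]
col 1: [0, 32, 0] -> [32, 0, 0]
col 2: [2, 2, 4] -> [4, 4, 0]

Answer:  4 32  4
 2  0  4
 0  0  0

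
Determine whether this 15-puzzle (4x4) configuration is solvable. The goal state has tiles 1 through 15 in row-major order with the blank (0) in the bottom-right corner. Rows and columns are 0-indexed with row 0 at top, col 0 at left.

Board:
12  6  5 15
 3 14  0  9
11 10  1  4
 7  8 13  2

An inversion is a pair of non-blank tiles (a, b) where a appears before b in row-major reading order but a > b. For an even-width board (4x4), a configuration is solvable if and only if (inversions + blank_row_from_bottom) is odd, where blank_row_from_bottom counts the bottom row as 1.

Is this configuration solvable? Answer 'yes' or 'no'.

Inversions: 62
Blank is in row 1 (0-indexed from top), which is row 3 counting from the bottom (bottom = 1).
62 + 3 = 65, which is odd, so the puzzle is solvable.

Answer: yes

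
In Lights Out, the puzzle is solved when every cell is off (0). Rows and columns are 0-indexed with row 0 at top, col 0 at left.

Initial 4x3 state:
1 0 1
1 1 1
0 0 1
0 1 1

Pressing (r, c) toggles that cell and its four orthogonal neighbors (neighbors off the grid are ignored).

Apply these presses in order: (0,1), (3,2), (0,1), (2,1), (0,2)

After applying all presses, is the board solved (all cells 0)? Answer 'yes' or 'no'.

After press 1 at (0,1):
0 1 0
1 0 1
0 0 1
0 1 1

After press 2 at (3,2):
0 1 0
1 0 1
0 0 0
0 0 0

After press 3 at (0,1):
1 0 1
1 1 1
0 0 0
0 0 0

After press 4 at (2,1):
1 0 1
1 0 1
1 1 1
0 1 0

After press 5 at (0,2):
1 1 0
1 0 0
1 1 1
0 1 0

Lights still on: 7

Answer: no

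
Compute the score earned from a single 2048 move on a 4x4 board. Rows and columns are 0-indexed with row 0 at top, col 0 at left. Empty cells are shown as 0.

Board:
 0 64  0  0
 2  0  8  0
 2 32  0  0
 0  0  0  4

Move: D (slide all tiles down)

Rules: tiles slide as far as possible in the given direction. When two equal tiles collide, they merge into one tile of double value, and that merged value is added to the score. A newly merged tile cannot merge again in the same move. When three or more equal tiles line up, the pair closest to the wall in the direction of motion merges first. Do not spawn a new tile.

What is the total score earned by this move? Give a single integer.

Answer: 4

Derivation:
Slide down:
col 0: [0, 2, 2, 0] -> [0, 0, 0, 4]  score +4 (running 4)
col 1: [64, 0, 32, 0] -> [0, 0, 64, 32]  score +0 (running 4)
col 2: [0, 8, 0, 0] -> [0, 0, 0, 8]  score +0 (running 4)
col 3: [0, 0, 0, 4] -> [0, 0, 0, 4]  score +0 (running 4)
Board after move:
 0  0  0  0
 0  0  0  0
 0 64  0  0
 4 32  8  4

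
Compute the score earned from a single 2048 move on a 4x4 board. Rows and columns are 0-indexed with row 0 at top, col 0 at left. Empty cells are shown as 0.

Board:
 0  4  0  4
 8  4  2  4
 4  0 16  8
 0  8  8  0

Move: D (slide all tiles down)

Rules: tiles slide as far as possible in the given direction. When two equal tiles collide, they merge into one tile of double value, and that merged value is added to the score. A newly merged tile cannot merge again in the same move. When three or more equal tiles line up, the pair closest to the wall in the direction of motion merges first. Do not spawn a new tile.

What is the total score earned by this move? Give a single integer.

Slide down:
col 0: [0, 8, 4, 0] -> [0, 0, 8, 4]  score +0 (running 0)
col 1: [4, 4, 0, 8] -> [0, 0, 8, 8]  score +8 (running 8)
col 2: [0, 2, 16, 8] -> [0, 2, 16, 8]  score +0 (running 8)
col 3: [4, 4, 8, 0] -> [0, 0, 8, 8]  score +8 (running 16)
Board after move:
 0  0  0  0
 0  0  2  0
 8  8 16  8
 4  8  8  8

Answer: 16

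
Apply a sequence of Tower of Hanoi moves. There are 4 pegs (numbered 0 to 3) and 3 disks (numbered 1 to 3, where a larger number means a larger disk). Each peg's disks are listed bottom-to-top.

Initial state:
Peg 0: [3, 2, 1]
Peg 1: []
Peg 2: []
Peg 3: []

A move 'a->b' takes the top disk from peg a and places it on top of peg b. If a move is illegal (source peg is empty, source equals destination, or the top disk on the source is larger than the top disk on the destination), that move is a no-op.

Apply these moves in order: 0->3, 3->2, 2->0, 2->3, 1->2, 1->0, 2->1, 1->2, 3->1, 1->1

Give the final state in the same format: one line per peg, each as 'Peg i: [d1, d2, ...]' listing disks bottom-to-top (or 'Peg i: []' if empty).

Answer: Peg 0: [3, 2, 1]
Peg 1: []
Peg 2: []
Peg 3: []

Derivation:
After move 1 (0->3):
Peg 0: [3, 2]
Peg 1: []
Peg 2: []
Peg 3: [1]

After move 2 (3->2):
Peg 0: [3, 2]
Peg 1: []
Peg 2: [1]
Peg 3: []

After move 3 (2->0):
Peg 0: [3, 2, 1]
Peg 1: []
Peg 2: []
Peg 3: []

After move 4 (2->3):
Peg 0: [3, 2, 1]
Peg 1: []
Peg 2: []
Peg 3: []

After move 5 (1->2):
Peg 0: [3, 2, 1]
Peg 1: []
Peg 2: []
Peg 3: []

After move 6 (1->0):
Peg 0: [3, 2, 1]
Peg 1: []
Peg 2: []
Peg 3: []

After move 7 (2->1):
Peg 0: [3, 2, 1]
Peg 1: []
Peg 2: []
Peg 3: []

After move 8 (1->2):
Peg 0: [3, 2, 1]
Peg 1: []
Peg 2: []
Peg 3: []

After move 9 (3->1):
Peg 0: [3, 2, 1]
Peg 1: []
Peg 2: []
Peg 3: []

After move 10 (1->1):
Peg 0: [3, 2, 1]
Peg 1: []
Peg 2: []
Peg 3: []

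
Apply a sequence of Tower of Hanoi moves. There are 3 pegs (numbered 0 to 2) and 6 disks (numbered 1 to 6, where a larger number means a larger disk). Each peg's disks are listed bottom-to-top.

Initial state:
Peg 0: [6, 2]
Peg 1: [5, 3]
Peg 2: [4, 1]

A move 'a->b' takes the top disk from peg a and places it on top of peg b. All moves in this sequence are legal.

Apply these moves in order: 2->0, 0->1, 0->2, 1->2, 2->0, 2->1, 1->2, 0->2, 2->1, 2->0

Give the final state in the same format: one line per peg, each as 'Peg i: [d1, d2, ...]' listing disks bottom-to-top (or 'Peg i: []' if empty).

Answer: Peg 0: [6, 2]
Peg 1: [5, 3, 1]
Peg 2: [4]

Derivation:
After move 1 (2->0):
Peg 0: [6, 2, 1]
Peg 1: [5, 3]
Peg 2: [4]

After move 2 (0->1):
Peg 0: [6, 2]
Peg 1: [5, 3, 1]
Peg 2: [4]

After move 3 (0->2):
Peg 0: [6]
Peg 1: [5, 3, 1]
Peg 2: [4, 2]

After move 4 (1->2):
Peg 0: [6]
Peg 1: [5, 3]
Peg 2: [4, 2, 1]

After move 5 (2->0):
Peg 0: [6, 1]
Peg 1: [5, 3]
Peg 2: [4, 2]

After move 6 (2->1):
Peg 0: [6, 1]
Peg 1: [5, 3, 2]
Peg 2: [4]

After move 7 (1->2):
Peg 0: [6, 1]
Peg 1: [5, 3]
Peg 2: [4, 2]

After move 8 (0->2):
Peg 0: [6]
Peg 1: [5, 3]
Peg 2: [4, 2, 1]

After move 9 (2->1):
Peg 0: [6]
Peg 1: [5, 3, 1]
Peg 2: [4, 2]

After move 10 (2->0):
Peg 0: [6, 2]
Peg 1: [5, 3, 1]
Peg 2: [4]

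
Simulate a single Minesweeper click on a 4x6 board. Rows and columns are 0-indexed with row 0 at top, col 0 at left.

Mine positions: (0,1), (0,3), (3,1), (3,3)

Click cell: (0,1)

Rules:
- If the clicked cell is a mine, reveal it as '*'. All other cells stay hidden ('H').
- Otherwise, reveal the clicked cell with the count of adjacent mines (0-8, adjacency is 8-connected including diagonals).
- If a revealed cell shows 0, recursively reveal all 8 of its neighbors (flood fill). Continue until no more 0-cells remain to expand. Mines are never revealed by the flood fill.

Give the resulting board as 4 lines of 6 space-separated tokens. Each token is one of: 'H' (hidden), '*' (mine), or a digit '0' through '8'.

H * H H H H
H H H H H H
H H H H H H
H H H H H H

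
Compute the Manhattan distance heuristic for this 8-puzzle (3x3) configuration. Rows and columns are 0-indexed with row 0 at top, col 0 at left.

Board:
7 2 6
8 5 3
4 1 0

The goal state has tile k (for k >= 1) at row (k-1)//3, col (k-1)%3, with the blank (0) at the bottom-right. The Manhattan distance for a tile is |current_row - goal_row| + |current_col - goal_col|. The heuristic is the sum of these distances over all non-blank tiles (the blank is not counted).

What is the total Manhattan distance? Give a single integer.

Tile 7: (0,0)->(2,0) = 2
Tile 2: (0,1)->(0,1) = 0
Tile 6: (0,2)->(1,2) = 1
Tile 8: (1,0)->(2,1) = 2
Tile 5: (1,1)->(1,1) = 0
Tile 3: (1,2)->(0,2) = 1
Tile 4: (2,0)->(1,0) = 1
Tile 1: (2,1)->(0,0) = 3
Sum: 2 + 0 + 1 + 2 + 0 + 1 + 1 + 3 = 10

Answer: 10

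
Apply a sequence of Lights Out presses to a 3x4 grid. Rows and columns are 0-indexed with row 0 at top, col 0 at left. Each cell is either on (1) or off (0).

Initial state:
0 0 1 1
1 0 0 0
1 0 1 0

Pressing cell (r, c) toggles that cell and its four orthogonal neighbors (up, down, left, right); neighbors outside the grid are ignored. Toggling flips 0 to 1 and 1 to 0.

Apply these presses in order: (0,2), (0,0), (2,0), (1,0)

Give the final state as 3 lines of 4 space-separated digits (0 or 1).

Answer: 0 0 0 0
0 1 1 0
1 1 1 0

Derivation:
After press 1 at (0,2):
0 1 0 0
1 0 1 0
1 0 1 0

After press 2 at (0,0):
1 0 0 0
0 0 1 0
1 0 1 0

After press 3 at (2,0):
1 0 0 0
1 0 1 0
0 1 1 0

After press 4 at (1,0):
0 0 0 0
0 1 1 0
1 1 1 0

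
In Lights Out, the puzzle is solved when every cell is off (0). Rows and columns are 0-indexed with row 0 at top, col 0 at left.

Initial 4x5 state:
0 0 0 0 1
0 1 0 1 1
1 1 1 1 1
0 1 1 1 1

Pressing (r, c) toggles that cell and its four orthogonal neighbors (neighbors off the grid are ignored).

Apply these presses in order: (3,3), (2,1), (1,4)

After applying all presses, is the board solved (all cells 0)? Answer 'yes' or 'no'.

Answer: yes

Derivation:
After press 1 at (3,3):
0 0 0 0 1
0 1 0 1 1
1 1 1 0 1
0 1 0 0 0

After press 2 at (2,1):
0 0 0 0 1
0 0 0 1 1
0 0 0 0 1
0 0 0 0 0

After press 3 at (1,4):
0 0 0 0 0
0 0 0 0 0
0 0 0 0 0
0 0 0 0 0

Lights still on: 0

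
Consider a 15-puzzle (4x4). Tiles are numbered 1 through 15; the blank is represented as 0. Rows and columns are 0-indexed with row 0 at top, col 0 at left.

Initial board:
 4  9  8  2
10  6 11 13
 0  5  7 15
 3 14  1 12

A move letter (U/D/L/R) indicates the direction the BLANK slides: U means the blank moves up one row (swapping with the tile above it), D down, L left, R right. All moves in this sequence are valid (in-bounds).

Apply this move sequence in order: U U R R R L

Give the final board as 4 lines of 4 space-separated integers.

After move 1 (U):
 4  9  8  2
 0  6 11 13
10  5  7 15
 3 14  1 12

After move 2 (U):
 0  9  8  2
 4  6 11 13
10  5  7 15
 3 14  1 12

After move 3 (R):
 9  0  8  2
 4  6 11 13
10  5  7 15
 3 14  1 12

After move 4 (R):
 9  8  0  2
 4  6 11 13
10  5  7 15
 3 14  1 12

After move 5 (R):
 9  8  2  0
 4  6 11 13
10  5  7 15
 3 14  1 12

After move 6 (L):
 9  8  0  2
 4  6 11 13
10  5  7 15
 3 14  1 12

Answer:  9  8  0  2
 4  6 11 13
10  5  7 15
 3 14  1 12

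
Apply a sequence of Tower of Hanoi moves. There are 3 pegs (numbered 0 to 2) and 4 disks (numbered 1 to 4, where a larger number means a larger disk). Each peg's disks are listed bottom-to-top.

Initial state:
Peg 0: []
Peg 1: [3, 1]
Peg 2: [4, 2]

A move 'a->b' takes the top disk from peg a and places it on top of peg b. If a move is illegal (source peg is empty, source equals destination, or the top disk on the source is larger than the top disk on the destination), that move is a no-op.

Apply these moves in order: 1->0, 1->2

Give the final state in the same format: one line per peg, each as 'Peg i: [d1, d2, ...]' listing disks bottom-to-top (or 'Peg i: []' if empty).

Answer: Peg 0: [1]
Peg 1: [3]
Peg 2: [4, 2]

Derivation:
After move 1 (1->0):
Peg 0: [1]
Peg 1: [3]
Peg 2: [4, 2]

After move 2 (1->2):
Peg 0: [1]
Peg 1: [3]
Peg 2: [4, 2]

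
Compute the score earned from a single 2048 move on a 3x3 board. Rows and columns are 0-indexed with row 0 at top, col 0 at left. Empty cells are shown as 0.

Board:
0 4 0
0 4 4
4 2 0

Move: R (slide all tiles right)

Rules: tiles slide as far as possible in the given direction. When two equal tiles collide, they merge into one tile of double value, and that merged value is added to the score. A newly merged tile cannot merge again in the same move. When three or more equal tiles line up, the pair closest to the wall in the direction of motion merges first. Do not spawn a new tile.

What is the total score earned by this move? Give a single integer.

Answer: 8

Derivation:
Slide right:
row 0: [0, 4, 0] -> [0, 0, 4]  score +0 (running 0)
row 1: [0, 4, 4] -> [0, 0, 8]  score +8 (running 8)
row 2: [4, 2, 0] -> [0, 4, 2]  score +0 (running 8)
Board after move:
0 0 4
0 0 8
0 4 2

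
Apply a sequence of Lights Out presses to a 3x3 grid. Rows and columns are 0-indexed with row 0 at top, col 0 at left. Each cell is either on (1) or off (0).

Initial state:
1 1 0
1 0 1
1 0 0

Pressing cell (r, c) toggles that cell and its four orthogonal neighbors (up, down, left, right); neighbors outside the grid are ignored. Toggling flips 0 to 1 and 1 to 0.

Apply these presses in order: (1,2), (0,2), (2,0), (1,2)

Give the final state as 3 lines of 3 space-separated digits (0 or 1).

Answer: 1 0 1
0 0 0
0 1 0

Derivation:
After press 1 at (1,2):
1 1 1
1 1 0
1 0 1

After press 2 at (0,2):
1 0 0
1 1 1
1 0 1

After press 3 at (2,0):
1 0 0
0 1 1
0 1 1

After press 4 at (1,2):
1 0 1
0 0 0
0 1 0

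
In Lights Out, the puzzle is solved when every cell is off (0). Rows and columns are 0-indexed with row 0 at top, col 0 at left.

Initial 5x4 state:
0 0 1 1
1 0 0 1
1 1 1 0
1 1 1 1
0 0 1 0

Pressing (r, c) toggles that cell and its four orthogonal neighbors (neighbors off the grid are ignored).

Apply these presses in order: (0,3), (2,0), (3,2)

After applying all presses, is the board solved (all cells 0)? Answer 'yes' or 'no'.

Answer: yes

Derivation:
After press 1 at (0,3):
0 0 0 0
1 0 0 0
1 1 1 0
1 1 1 1
0 0 1 0

After press 2 at (2,0):
0 0 0 0
0 0 0 0
0 0 1 0
0 1 1 1
0 0 1 0

After press 3 at (3,2):
0 0 0 0
0 0 0 0
0 0 0 0
0 0 0 0
0 0 0 0

Lights still on: 0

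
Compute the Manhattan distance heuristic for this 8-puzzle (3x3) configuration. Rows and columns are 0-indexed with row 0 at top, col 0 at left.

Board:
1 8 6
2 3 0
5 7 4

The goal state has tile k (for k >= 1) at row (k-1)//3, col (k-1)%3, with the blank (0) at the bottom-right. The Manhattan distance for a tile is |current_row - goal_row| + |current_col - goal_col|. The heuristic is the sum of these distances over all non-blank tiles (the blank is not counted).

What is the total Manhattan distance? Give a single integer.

Answer: 13

Derivation:
Tile 1: at (0,0), goal (0,0), distance |0-0|+|0-0| = 0
Tile 8: at (0,1), goal (2,1), distance |0-2|+|1-1| = 2
Tile 6: at (0,2), goal (1,2), distance |0-1|+|2-2| = 1
Tile 2: at (1,0), goal (0,1), distance |1-0|+|0-1| = 2
Tile 3: at (1,1), goal (0,2), distance |1-0|+|1-2| = 2
Tile 5: at (2,0), goal (1,1), distance |2-1|+|0-1| = 2
Tile 7: at (2,1), goal (2,0), distance |2-2|+|1-0| = 1
Tile 4: at (2,2), goal (1,0), distance |2-1|+|2-0| = 3
Sum: 0 + 2 + 1 + 2 + 2 + 2 + 1 + 3 = 13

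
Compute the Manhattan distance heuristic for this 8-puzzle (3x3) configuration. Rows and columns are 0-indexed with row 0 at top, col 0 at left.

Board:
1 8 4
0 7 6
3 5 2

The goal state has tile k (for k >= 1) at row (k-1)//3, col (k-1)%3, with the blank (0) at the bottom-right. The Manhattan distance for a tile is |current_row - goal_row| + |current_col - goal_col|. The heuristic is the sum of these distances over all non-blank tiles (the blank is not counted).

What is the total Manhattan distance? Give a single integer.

Answer: 15

Derivation:
Tile 1: at (0,0), goal (0,0), distance |0-0|+|0-0| = 0
Tile 8: at (0,1), goal (2,1), distance |0-2|+|1-1| = 2
Tile 4: at (0,2), goal (1,0), distance |0-1|+|2-0| = 3
Tile 7: at (1,1), goal (2,0), distance |1-2|+|1-0| = 2
Tile 6: at (1,2), goal (1,2), distance |1-1|+|2-2| = 0
Tile 3: at (2,0), goal (0,2), distance |2-0|+|0-2| = 4
Tile 5: at (2,1), goal (1,1), distance |2-1|+|1-1| = 1
Tile 2: at (2,2), goal (0,1), distance |2-0|+|2-1| = 3
Sum: 0 + 2 + 3 + 2 + 0 + 4 + 1 + 3 = 15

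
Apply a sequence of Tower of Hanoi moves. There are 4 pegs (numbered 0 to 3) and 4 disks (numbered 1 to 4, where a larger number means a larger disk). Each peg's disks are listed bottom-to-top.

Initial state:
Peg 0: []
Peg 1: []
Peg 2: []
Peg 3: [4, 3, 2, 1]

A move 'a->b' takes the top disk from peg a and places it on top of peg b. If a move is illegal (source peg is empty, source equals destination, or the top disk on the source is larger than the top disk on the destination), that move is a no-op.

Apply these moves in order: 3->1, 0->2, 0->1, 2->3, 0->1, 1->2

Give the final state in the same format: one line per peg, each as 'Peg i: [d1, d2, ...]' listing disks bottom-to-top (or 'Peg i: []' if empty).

Answer: Peg 0: []
Peg 1: []
Peg 2: [1]
Peg 3: [4, 3, 2]

Derivation:
After move 1 (3->1):
Peg 0: []
Peg 1: [1]
Peg 2: []
Peg 3: [4, 3, 2]

After move 2 (0->2):
Peg 0: []
Peg 1: [1]
Peg 2: []
Peg 3: [4, 3, 2]

After move 3 (0->1):
Peg 0: []
Peg 1: [1]
Peg 2: []
Peg 3: [4, 3, 2]

After move 4 (2->3):
Peg 0: []
Peg 1: [1]
Peg 2: []
Peg 3: [4, 3, 2]

After move 5 (0->1):
Peg 0: []
Peg 1: [1]
Peg 2: []
Peg 3: [4, 3, 2]

After move 6 (1->2):
Peg 0: []
Peg 1: []
Peg 2: [1]
Peg 3: [4, 3, 2]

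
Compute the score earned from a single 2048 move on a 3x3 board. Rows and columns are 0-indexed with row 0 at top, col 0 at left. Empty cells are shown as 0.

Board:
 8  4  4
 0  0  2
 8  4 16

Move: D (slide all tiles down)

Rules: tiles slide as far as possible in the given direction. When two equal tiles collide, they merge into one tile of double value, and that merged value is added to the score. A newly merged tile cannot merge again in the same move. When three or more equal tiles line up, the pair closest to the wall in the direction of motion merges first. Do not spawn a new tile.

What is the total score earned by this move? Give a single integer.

Slide down:
col 0: [8, 0, 8] -> [0, 0, 16]  score +16 (running 16)
col 1: [4, 0, 4] -> [0, 0, 8]  score +8 (running 24)
col 2: [4, 2, 16] -> [4, 2, 16]  score +0 (running 24)
Board after move:
 0  0  4
 0  0  2
16  8 16

Answer: 24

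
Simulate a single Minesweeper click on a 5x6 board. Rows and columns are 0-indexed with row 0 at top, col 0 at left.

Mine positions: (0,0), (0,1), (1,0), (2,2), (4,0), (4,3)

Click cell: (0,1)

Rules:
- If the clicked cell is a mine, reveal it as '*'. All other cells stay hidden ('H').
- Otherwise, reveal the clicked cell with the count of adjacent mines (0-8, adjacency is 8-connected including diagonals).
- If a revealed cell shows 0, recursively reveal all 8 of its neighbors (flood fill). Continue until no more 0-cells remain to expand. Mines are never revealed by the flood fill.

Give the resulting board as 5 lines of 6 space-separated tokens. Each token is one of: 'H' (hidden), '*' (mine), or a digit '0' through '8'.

H * H H H H
H H H H H H
H H H H H H
H H H H H H
H H H H H H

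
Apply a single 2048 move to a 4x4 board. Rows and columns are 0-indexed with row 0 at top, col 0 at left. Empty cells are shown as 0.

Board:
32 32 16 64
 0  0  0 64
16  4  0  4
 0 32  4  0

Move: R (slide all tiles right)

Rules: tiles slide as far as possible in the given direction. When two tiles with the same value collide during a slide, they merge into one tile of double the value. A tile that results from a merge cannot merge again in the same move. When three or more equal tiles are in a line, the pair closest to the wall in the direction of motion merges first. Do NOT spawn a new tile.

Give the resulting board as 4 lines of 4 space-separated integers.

Answer:  0 64 16 64
 0  0  0 64
 0  0 16  8
 0  0 32  4

Derivation:
Slide right:
row 0: [32, 32, 16, 64] -> [0, 64, 16, 64]
row 1: [0, 0, 0, 64] -> [0, 0, 0, 64]
row 2: [16, 4, 0, 4] -> [0, 0, 16, 8]
row 3: [0, 32, 4, 0] -> [0, 0, 32, 4]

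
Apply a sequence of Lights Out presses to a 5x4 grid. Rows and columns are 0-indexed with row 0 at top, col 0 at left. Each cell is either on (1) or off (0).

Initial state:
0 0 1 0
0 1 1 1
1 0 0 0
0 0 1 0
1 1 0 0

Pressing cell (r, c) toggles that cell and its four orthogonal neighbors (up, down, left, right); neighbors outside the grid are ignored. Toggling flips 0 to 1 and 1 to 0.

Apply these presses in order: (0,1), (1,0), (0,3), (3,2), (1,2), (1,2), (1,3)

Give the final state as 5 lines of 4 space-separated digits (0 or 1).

Answer: 0 1 1 0
1 1 0 1
0 0 1 1
0 1 0 1
1 1 1 0

Derivation:
After press 1 at (0,1):
1 1 0 0
0 0 1 1
1 0 0 0
0 0 1 0
1 1 0 0

After press 2 at (1,0):
0 1 0 0
1 1 1 1
0 0 0 0
0 0 1 0
1 1 0 0

After press 3 at (0,3):
0 1 1 1
1 1 1 0
0 0 0 0
0 0 1 0
1 1 0 0

After press 4 at (3,2):
0 1 1 1
1 1 1 0
0 0 1 0
0 1 0 1
1 1 1 0

After press 5 at (1,2):
0 1 0 1
1 0 0 1
0 0 0 0
0 1 0 1
1 1 1 0

After press 6 at (1,2):
0 1 1 1
1 1 1 0
0 0 1 0
0 1 0 1
1 1 1 0

After press 7 at (1,3):
0 1 1 0
1 1 0 1
0 0 1 1
0 1 0 1
1 1 1 0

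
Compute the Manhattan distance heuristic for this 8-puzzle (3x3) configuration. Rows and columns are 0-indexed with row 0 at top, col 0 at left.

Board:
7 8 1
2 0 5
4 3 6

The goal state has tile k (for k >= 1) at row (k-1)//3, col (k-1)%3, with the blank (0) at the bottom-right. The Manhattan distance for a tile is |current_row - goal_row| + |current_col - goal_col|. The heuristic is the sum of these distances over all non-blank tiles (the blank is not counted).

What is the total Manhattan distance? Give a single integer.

Tile 7: at (0,0), goal (2,0), distance |0-2|+|0-0| = 2
Tile 8: at (0,1), goal (2,1), distance |0-2|+|1-1| = 2
Tile 1: at (0,2), goal (0,0), distance |0-0|+|2-0| = 2
Tile 2: at (1,0), goal (0,1), distance |1-0|+|0-1| = 2
Tile 5: at (1,2), goal (1,1), distance |1-1|+|2-1| = 1
Tile 4: at (2,0), goal (1,0), distance |2-1|+|0-0| = 1
Tile 3: at (2,1), goal (0,2), distance |2-0|+|1-2| = 3
Tile 6: at (2,2), goal (1,2), distance |2-1|+|2-2| = 1
Sum: 2 + 2 + 2 + 2 + 1 + 1 + 3 + 1 = 14

Answer: 14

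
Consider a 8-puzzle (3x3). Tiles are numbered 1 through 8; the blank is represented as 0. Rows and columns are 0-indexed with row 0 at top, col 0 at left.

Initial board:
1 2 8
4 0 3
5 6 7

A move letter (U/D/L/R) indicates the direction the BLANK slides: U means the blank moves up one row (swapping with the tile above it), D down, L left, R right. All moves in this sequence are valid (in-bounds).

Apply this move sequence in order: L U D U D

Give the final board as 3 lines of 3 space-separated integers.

Answer: 1 2 8
0 4 3
5 6 7

Derivation:
After move 1 (L):
1 2 8
0 4 3
5 6 7

After move 2 (U):
0 2 8
1 4 3
5 6 7

After move 3 (D):
1 2 8
0 4 3
5 6 7

After move 4 (U):
0 2 8
1 4 3
5 6 7

After move 5 (D):
1 2 8
0 4 3
5 6 7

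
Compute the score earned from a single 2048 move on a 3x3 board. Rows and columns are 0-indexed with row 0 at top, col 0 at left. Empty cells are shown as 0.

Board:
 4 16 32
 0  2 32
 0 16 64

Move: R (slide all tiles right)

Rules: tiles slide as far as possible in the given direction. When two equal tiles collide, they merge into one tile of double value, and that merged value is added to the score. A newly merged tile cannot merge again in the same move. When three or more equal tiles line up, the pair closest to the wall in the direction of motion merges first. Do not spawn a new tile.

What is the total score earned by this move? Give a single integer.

Answer: 0

Derivation:
Slide right:
row 0: [4, 16, 32] -> [4, 16, 32]  score +0 (running 0)
row 1: [0, 2, 32] -> [0, 2, 32]  score +0 (running 0)
row 2: [0, 16, 64] -> [0, 16, 64]  score +0 (running 0)
Board after move:
 4 16 32
 0  2 32
 0 16 64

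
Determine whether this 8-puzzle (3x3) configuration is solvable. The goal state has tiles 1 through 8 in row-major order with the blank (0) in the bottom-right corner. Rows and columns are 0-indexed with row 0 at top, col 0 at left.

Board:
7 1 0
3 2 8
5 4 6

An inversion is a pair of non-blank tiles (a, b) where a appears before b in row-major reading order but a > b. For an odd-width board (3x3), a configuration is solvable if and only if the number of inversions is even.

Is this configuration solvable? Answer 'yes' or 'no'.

Inversions (pairs i<j in row-major order where tile[i] > tile[j] > 0): 11
11 is odd, so the puzzle is not solvable.

Answer: no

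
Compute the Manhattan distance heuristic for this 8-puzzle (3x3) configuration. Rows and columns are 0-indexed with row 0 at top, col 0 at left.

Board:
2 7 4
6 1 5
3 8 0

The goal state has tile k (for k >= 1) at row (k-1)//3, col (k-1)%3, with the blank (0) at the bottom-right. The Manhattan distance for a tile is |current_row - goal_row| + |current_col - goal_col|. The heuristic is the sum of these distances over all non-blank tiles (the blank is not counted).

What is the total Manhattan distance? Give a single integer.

Tile 2: at (0,0), goal (0,1), distance |0-0|+|0-1| = 1
Tile 7: at (0,1), goal (2,0), distance |0-2|+|1-0| = 3
Tile 4: at (0,2), goal (1,0), distance |0-1|+|2-0| = 3
Tile 6: at (1,0), goal (1,2), distance |1-1|+|0-2| = 2
Tile 1: at (1,1), goal (0,0), distance |1-0|+|1-0| = 2
Tile 5: at (1,2), goal (1,1), distance |1-1|+|2-1| = 1
Tile 3: at (2,0), goal (0,2), distance |2-0|+|0-2| = 4
Tile 8: at (2,1), goal (2,1), distance |2-2|+|1-1| = 0
Sum: 1 + 3 + 3 + 2 + 2 + 1 + 4 + 0 = 16

Answer: 16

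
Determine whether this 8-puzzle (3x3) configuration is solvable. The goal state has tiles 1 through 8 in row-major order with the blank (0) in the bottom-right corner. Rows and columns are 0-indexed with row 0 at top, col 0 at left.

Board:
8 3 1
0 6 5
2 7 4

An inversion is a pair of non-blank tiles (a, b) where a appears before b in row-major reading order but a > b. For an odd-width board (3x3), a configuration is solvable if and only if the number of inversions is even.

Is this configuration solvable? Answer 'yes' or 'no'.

Inversions (pairs i<j in row-major order where tile[i] > tile[j] > 0): 15
15 is odd, so the puzzle is not solvable.

Answer: no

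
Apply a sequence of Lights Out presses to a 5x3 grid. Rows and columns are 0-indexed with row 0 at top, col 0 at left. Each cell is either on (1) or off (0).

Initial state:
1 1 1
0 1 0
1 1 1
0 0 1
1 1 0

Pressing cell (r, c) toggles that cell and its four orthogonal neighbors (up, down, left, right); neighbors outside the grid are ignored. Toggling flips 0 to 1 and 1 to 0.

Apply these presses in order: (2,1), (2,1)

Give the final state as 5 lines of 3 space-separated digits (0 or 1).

Answer: 1 1 1
0 1 0
1 1 1
0 0 1
1 1 0

Derivation:
After press 1 at (2,1):
1 1 1
0 0 0
0 0 0
0 1 1
1 1 0

After press 2 at (2,1):
1 1 1
0 1 0
1 1 1
0 0 1
1 1 0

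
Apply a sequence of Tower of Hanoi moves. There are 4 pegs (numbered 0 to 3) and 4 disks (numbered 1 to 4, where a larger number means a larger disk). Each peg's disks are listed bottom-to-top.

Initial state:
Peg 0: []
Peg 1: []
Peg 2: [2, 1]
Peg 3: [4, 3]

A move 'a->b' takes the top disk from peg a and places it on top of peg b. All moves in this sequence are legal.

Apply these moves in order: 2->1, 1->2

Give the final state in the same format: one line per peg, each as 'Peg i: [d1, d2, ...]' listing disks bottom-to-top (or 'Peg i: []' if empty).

After move 1 (2->1):
Peg 0: []
Peg 1: [1]
Peg 2: [2]
Peg 3: [4, 3]

After move 2 (1->2):
Peg 0: []
Peg 1: []
Peg 2: [2, 1]
Peg 3: [4, 3]

Answer: Peg 0: []
Peg 1: []
Peg 2: [2, 1]
Peg 3: [4, 3]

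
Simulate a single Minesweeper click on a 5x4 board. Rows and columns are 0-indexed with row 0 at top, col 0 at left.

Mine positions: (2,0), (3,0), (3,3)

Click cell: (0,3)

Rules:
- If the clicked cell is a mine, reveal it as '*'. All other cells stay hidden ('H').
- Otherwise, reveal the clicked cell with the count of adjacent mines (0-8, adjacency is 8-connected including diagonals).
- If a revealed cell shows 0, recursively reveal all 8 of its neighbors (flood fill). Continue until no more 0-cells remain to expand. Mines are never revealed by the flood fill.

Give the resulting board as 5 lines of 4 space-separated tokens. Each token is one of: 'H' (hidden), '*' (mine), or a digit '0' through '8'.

0 0 0 0
1 1 0 0
H 2 1 1
H H H H
H H H H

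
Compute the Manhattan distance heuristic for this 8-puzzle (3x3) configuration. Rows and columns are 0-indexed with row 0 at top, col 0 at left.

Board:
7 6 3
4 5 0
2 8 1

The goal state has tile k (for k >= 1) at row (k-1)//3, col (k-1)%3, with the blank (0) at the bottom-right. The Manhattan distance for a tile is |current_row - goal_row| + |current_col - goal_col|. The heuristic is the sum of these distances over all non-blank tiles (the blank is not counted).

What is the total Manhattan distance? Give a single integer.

Answer: 11

Derivation:
Tile 7: (0,0)->(2,0) = 2
Tile 6: (0,1)->(1,2) = 2
Tile 3: (0,2)->(0,2) = 0
Tile 4: (1,0)->(1,0) = 0
Tile 5: (1,1)->(1,1) = 0
Tile 2: (2,0)->(0,1) = 3
Tile 8: (2,1)->(2,1) = 0
Tile 1: (2,2)->(0,0) = 4
Sum: 2 + 2 + 0 + 0 + 0 + 3 + 0 + 4 = 11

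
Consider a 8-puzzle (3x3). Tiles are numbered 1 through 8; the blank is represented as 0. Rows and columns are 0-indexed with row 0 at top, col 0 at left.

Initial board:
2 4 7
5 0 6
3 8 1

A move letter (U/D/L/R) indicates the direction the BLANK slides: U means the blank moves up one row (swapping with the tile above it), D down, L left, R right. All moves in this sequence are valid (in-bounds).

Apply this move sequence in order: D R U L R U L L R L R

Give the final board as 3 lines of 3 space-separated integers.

After move 1 (D):
2 4 7
5 8 6
3 0 1

After move 2 (R):
2 4 7
5 8 6
3 1 0

After move 3 (U):
2 4 7
5 8 0
3 1 6

After move 4 (L):
2 4 7
5 0 8
3 1 6

After move 5 (R):
2 4 7
5 8 0
3 1 6

After move 6 (U):
2 4 0
5 8 7
3 1 6

After move 7 (L):
2 0 4
5 8 7
3 1 6

After move 8 (L):
0 2 4
5 8 7
3 1 6

After move 9 (R):
2 0 4
5 8 7
3 1 6

After move 10 (L):
0 2 4
5 8 7
3 1 6

After move 11 (R):
2 0 4
5 8 7
3 1 6

Answer: 2 0 4
5 8 7
3 1 6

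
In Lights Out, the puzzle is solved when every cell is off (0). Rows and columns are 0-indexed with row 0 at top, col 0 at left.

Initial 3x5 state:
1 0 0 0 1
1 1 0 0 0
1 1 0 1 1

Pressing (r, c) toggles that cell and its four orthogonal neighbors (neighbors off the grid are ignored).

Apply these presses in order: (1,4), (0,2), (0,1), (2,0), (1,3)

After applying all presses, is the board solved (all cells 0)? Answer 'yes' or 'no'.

After press 1 at (1,4):
1 0 0 0 0
1 1 0 1 1
1 1 0 1 0

After press 2 at (0,2):
1 1 1 1 0
1 1 1 1 1
1 1 0 1 0

After press 3 at (0,1):
0 0 0 1 0
1 0 1 1 1
1 1 0 1 0

After press 4 at (2,0):
0 0 0 1 0
0 0 1 1 1
0 0 0 1 0

After press 5 at (1,3):
0 0 0 0 0
0 0 0 0 0
0 0 0 0 0

Lights still on: 0

Answer: yes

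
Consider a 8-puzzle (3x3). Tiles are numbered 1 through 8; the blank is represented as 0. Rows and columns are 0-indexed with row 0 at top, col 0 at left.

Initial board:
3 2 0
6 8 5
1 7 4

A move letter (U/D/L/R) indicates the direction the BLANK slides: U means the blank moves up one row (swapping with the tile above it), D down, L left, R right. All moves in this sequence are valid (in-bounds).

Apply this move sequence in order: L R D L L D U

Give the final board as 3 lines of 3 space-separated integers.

Answer: 3 2 5
0 6 8
1 7 4

Derivation:
After move 1 (L):
3 0 2
6 8 5
1 7 4

After move 2 (R):
3 2 0
6 8 5
1 7 4

After move 3 (D):
3 2 5
6 8 0
1 7 4

After move 4 (L):
3 2 5
6 0 8
1 7 4

After move 5 (L):
3 2 5
0 6 8
1 7 4

After move 6 (D):
3 2 5
1 6 8
0 7 4

After move 7 (U):
3 2 5
0 6 8
1 7 4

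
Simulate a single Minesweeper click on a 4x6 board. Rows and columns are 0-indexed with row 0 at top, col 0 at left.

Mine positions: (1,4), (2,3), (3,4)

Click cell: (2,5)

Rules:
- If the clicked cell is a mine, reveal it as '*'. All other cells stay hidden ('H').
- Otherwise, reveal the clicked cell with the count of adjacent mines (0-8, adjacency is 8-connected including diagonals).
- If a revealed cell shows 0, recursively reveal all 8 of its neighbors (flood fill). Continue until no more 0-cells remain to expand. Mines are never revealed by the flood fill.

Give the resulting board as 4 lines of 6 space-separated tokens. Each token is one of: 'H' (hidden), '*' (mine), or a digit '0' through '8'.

H H H H H H
H H H H H H
H H H H H 2
H H H H H H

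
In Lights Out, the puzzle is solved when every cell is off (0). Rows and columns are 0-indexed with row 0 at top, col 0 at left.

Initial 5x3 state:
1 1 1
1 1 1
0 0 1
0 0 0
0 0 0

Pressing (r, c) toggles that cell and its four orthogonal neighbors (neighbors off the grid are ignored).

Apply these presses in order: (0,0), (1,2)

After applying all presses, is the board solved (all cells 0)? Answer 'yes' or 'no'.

After press 1 at (0,0):
0 0 1
0 1 1
0 0 1
0 0 0
0 0 0

After press 2 at (1,2):
0 0 0
0 0 0
0 0 0
0 0 0
0 0 0

Lights still on: 0

Answer: yes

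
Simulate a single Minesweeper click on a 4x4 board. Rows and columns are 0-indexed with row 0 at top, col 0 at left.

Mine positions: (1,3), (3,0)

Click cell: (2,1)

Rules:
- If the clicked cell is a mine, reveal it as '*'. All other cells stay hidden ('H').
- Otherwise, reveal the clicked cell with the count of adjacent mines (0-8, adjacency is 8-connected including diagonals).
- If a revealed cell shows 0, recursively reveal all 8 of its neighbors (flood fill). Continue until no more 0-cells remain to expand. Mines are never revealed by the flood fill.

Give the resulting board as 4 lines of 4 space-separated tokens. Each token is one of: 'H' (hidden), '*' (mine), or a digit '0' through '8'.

H H H H
H H H H
H 1 H H
H H H H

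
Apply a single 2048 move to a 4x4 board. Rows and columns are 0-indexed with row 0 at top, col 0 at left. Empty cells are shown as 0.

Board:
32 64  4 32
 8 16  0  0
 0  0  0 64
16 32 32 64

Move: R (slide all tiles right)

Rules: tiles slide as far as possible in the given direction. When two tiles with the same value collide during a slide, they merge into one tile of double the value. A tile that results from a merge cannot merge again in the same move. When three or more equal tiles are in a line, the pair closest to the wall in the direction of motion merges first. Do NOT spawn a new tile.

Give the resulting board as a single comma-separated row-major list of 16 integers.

Answer: 32, 64, 4, 32, 0, 0, 8, 16, 0, 0, 0, 64, 0, 16, 64, 64

Derivation:
Slide right:
row 0: [32, 64, 4, 32] -> [32, 64, 4, 32]
row 1: [8, 16, 0, 0] -> [0, 0, 8, 16]
row 2: [0, 0, 0, 64] -> [0, 0, 0, 64]
row 3: [16, 32, 32, 64] -> [0, 16, 64, 64]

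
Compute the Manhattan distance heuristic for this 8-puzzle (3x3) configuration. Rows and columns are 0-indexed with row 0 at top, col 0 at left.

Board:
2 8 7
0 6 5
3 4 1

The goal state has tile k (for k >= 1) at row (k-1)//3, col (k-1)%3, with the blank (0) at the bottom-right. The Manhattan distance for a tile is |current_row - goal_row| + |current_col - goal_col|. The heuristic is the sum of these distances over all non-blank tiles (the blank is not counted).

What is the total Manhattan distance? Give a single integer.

Answer: 19

Derivation:
Tile 2: at (0,0), goal (0,1), distance |0-0|+|0-1| = 1
Tile 8: at (0,1), goal (2,1), distance |0-2|+|1-1| = 2
Tile 7: at (0,2), goal (2,0), distance |0-2|+|2-0| = 4
Tile 6: at (1,1), goal (1,2), distance |1-1|+|1-2| = 1
Tile 5: at (1,2), goal (1,1), distance |1-1|+|2-1| = 1
Tile 3: at (2,0), goal (0,2), distance |2-0|+|0-2| = 4
Tile 4: at (2,1), goal (1,0), distance |2-1|+|1-0| = 2
Tile 1: at (2,2), goal (0,0), distance |2-0|+|2-0| = 4
Sum: 1 + 2 + 4 + 1 + 1 + 4 + 2 + 4 = 19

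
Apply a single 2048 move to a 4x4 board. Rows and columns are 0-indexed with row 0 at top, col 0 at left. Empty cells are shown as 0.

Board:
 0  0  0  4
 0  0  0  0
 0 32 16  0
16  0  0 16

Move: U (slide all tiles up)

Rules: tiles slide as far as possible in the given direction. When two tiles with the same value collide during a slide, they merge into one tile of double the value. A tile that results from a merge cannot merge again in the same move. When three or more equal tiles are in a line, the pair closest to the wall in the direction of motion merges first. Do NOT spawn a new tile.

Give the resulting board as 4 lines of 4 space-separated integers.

Slide up:
col 0: [0, 0, 0, 16] -> [16, 0, 0, 0]
col 1: [0, 0, 32, 0] -> [32, 0, 0, 0]
col 2: [0, 0, 16, 0] -> [16, 0, 0, 0]
col 3: [4, 0, 0, 16] -> [4, 16, 0, 0]

Answer: 16 32 16  4
 0  0  0 16
 0  0  0  0
 0  0  0  0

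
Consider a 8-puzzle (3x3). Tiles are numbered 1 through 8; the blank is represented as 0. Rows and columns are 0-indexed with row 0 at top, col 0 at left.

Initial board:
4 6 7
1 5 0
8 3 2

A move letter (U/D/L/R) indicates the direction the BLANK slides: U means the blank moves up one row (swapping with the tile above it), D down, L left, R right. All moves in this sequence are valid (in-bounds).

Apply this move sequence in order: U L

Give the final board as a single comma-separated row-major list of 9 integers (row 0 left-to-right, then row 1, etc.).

After move 1 (U):
4 6 0
1 5 7
8 3 2

After move 2 (L):
4 0 6
1 5 7
8 3 2

Answer: 4, 0, 6, 1, 5, 7, 8, 3, 2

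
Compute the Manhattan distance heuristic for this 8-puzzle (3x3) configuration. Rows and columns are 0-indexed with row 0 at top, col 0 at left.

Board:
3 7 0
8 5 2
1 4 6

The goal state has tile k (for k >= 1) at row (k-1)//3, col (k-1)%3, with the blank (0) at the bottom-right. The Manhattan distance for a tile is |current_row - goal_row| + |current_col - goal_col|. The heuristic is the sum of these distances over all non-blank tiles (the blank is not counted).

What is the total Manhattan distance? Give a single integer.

Answer: 14

Derivation:
Tile 3: at (0,0), goal (0,2), distance |0-0|+|0-2| = 2
Tile 7: at (0,1), goal (2,0), distance |0-2|+|1-0| = 3
Tile 8: at (1,0), goal (2,1), distance |1-2|+|0-1| = 2
Tile 5: at (1,1), goal (1,1), distance |1-1|+|1-1| = 0
Tile 2: at (1,2), goal (0,1), distance |1-0|+|2-1| = 2
Tile 1: at (2,0), goal (0,0), distance |2-0|+|0-0| = 2
Tile 4: at (2,1), goal (1,0), distance |2-1|+|1-0| = 2
Tile 6: at (2,2), goal (1,2), distance |2-1|+|2-2| = 1
Sum: 2 + 3 + 2 + 0 + 2 + 2 + 2 + 1 = 14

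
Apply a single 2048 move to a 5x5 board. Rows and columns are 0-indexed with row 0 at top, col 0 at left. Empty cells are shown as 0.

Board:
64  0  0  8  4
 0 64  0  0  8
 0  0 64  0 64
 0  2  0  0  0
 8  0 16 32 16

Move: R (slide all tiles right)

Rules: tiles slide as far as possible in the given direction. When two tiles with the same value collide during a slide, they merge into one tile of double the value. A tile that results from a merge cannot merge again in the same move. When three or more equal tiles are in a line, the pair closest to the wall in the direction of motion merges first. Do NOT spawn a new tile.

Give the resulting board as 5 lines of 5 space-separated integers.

Answer:   0   0  64   8   4
  0   0   0  64   8
  0   0   0   0 128
  0   0   0   0   2
  0   8  16  32  16

Derivation:
Slide right:
row 0: [64, 0, 0, 8, 4] -> [0, 0, 64, 8, 4]
row 1: [0, 64, 0, 0, 8] -> [0, 0, 0, 64, 8]
row 2: [0, 0, 64, 0, 64] -> [0, 0, 0, 0, 128]
row 3: [0, 2, 0, 0, 0] -> [0, 0, 0, 0, 2]
row 4: [8, 0, 16, 32, 16] -> [0, 8, 16, 32, 16]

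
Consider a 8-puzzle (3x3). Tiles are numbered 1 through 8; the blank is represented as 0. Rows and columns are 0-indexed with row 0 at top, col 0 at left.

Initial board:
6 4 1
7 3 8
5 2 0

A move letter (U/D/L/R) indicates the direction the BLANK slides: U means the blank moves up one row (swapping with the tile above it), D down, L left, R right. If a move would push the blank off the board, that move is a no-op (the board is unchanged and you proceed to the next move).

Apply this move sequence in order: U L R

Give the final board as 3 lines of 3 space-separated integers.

Answer: 6 4 1
7 3 0
5 2 8

Derivation:
After move 1 (U):
6 4 1
7 3 0
5 2 8

After move 2 (L):
6 4 1
7 0 3
5 2 8

After move 3 (R):
6 4 1
7 3 0
5 2 8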